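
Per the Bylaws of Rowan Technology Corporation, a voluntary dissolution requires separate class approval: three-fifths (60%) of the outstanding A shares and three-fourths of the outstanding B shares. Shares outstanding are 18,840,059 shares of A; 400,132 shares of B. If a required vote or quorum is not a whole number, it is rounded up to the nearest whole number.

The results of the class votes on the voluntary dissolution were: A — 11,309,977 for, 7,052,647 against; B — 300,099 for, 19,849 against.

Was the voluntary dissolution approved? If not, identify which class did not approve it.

Approved — every class gave the required vote.

A: 3/5 of 18840059 = 11304035.40, rounded up to 11304036; 11,304,036 required, 11,309,977 in favor — approved.
B: 3/4 of 400132 = 300099; 300,099 required, 300,099 in favor — approved.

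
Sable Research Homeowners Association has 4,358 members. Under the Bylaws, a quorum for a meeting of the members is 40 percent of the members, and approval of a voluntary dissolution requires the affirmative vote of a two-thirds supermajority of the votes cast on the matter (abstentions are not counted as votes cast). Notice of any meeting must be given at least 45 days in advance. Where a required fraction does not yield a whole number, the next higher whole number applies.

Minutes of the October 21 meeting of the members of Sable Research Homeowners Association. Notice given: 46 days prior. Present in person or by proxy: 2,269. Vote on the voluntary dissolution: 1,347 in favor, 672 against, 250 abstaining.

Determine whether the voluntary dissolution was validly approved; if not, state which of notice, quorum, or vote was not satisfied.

Valid — all requirements satisfied.

Notice: 46 days given; 45 required. Satisfied.
Quorum: 40% of 4,358 = 1,743.20, rounded up to 1,744; 2,269 present. Satisfied.
Vote: requires two-thirds of the votes cast (2,269 − 250 abstaining = 2,019); 2/3 of 2019 = 1346, so 1,346 needed; 1,347 in favor. Satisfied.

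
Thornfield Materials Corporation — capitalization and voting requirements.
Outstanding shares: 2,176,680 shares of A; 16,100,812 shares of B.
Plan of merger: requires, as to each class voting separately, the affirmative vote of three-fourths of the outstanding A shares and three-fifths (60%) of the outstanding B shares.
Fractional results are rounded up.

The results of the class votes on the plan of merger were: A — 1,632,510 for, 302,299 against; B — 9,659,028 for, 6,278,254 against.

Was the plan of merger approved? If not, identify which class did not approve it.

A: 3/4 of 2176680 = 1632510; 1,632,510 required, 1,632,510 in favor — approved.
B: 3/5 of 16100812 = 9660487.20, rounded up to 9660488; 9,660,488 required, 9,659,028 in favor — not approved.

Not approved — the B shares did not give the required vote.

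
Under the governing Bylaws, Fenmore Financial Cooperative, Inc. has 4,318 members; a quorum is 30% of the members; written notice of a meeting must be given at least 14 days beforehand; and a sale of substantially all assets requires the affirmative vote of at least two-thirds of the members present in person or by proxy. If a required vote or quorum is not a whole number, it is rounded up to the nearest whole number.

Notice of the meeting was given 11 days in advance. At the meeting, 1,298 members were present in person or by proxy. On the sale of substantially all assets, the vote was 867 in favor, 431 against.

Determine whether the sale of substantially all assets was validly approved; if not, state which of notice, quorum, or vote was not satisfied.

Notice: 11 days given; 14 required. Not satisfied.
Quorum: 30% of 4,318 = 1,295.40, rounded up to 1,296; 1,298 present. Satisfied.
Vote: requires two-thirds of those present (1,298); 2/3 of 1298 = 865.33, rounded up to 866, so 866 needed; 867 in favor. Satisfied.

Invalid — notice requirement not satisfied.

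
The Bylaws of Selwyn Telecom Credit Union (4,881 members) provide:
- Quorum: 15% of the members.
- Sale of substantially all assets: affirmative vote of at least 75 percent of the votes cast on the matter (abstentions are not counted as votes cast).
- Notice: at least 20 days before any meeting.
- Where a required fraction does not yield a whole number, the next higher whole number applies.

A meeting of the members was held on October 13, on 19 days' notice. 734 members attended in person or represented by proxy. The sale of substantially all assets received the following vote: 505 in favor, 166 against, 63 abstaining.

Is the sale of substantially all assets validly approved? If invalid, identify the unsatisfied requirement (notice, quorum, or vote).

Invalid — notice requirement not satisfied.

Notice: 19 days given; 20 required. Not satisfied.
Quorum: 15% of 4,881 = 732.15, rounded up to 733; 734 present. Satisfied.
Vote: requires three-fourths of the votes cast (734 − 63 abstaining = 671); 3/4 of 671 = 503.25, rounded up to 504, so 504 needed; 505 in favor. Satisfied.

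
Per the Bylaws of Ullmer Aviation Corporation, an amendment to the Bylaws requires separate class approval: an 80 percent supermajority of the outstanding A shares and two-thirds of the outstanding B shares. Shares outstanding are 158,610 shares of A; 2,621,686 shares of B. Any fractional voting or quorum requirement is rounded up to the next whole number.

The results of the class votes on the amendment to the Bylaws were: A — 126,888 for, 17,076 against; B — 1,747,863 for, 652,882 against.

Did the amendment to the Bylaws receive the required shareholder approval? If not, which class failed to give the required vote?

Approved — every class gave the required vote.

A: 4/5 of 158610 = 126888; 126,888 required, 126,888 in favor — approved.
B: 2/3 of 2621686 = 1747790.67, rounded up to 1747791; 1,747,791 required, 1,747,863 in favor — approved.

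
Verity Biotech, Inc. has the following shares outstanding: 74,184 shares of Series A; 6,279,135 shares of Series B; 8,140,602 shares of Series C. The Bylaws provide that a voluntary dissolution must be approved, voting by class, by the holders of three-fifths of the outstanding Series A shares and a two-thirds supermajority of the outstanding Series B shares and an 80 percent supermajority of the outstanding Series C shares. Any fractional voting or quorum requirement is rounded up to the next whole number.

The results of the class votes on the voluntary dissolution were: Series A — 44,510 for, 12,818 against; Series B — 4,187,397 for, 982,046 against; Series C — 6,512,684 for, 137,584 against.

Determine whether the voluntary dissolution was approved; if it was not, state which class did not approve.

Series A: 3/5 of 74184 = 44510.40, rounded up to 44511; 44,511 required, 44,510 in favor — not approved.
Series B: 2/3 of 6279135 = 4186090; 4,186,090 required, 4,187,397 in favor — approved.
Series C: 4/5 of 8140602 = 6512481.60, rounded up to 6512482; 6,512,482 required, 6,512,684 in favor — approved.

Not approved — the Series A shares did not give the required vote.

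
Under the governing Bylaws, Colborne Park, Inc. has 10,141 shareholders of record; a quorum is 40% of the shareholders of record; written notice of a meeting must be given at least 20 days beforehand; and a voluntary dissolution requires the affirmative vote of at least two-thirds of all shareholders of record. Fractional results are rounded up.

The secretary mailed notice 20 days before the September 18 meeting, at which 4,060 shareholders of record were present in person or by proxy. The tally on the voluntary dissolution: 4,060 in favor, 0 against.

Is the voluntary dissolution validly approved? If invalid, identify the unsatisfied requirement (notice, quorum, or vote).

Invalid — vote requirement not satisfied.

Notice: 20 days given; 20 required. Satisfied.
Quorum: 40% of 10,141 = 4,056.40, rounded up to 4,057; 4,060 present. Satisfied.
Vote: requires two-thirds of all shareholders of record (10,141); 2/3 of 10141 = 6760.67, rounded up to 6761, so 6,761 needed; 4,060 in favor. Not satisfied.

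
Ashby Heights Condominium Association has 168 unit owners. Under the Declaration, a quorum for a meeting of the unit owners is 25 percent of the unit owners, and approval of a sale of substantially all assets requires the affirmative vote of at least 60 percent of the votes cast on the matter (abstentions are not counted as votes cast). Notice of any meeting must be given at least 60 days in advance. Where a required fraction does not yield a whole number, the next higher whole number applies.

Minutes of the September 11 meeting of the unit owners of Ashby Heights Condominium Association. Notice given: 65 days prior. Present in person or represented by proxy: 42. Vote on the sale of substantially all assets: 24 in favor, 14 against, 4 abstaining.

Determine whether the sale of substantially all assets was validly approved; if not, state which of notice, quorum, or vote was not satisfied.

Notice: 65 days given; 60 required. Satisfied.
Quorum: 25% of 168 = 42; 42 present. Satisfied.
Vote: requires three-fifths of the votes cast (42 − 4 abstaining = 38); 3/5 of 38 = 22.80, rounded up to 23, so 23 needed; 24 in favor. Satisfied.

Valid — all requirements satisfied.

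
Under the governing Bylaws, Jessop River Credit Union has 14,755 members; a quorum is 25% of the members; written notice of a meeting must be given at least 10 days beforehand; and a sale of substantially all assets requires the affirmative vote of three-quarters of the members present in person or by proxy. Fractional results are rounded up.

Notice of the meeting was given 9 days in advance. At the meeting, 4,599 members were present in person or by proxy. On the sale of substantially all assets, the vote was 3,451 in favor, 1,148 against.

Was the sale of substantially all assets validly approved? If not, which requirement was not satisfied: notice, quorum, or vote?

Invalid — notice requirement not satisfied.

Notice: 9 days given; 10 required. Not satisfied.
Quorum: 25% of 14,755 = 3,688.75, rounded up to 3,689; 4,599 present. Satisfied.
Vote: requires three-fourths of those present (4,599); 3/4 of 4599 = 3449.25, rounded up to 3450, so 3,450 needed; 3,451 in favor. Satisfied.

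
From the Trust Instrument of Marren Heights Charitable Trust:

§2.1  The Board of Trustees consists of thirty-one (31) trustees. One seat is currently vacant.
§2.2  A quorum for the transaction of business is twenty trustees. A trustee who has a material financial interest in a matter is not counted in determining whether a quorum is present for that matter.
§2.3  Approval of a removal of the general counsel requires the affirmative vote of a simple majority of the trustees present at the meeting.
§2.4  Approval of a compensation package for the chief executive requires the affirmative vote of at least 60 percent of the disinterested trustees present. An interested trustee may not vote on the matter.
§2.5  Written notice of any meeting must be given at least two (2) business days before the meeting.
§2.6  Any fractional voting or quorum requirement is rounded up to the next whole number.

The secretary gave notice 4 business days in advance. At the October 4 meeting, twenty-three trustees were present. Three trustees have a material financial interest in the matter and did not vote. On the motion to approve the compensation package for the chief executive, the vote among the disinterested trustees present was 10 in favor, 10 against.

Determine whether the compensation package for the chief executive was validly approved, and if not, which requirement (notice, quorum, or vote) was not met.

Notice: 4 business days given; 2 required (4 ≥ 2). Satisfied.
Quorum: 23 present, but the 3 interested trustees do not count, leaving 20. Quorum is 20. Satisfied.
Vote: the compensation package for the chief executive requires three-fifths of the disinterested trustees present (23 − 3 = 20). 3/5 of 20 = 12, so 12 affirmative votes are needed; 10 voted in favor. Not satisfied.

Invalid — vote requirement not satisfied.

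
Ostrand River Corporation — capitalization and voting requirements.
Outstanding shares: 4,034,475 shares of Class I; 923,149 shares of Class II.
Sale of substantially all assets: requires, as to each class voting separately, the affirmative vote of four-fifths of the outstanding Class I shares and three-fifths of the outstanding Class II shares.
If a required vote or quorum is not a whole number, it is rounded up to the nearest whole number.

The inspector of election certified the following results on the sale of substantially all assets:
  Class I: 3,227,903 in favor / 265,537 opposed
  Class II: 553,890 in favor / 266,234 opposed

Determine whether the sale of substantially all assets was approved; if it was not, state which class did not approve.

Class I: 4/5 of 4034475 = 3227580; 3,227,580 required, 3,227,903 in favor — approved.
Class II: 3/5 of 923149 = 553889.40, rounded up to 553890; 553,890 required, 553,890 in favor — approved.

Approved — every class gave the required vote.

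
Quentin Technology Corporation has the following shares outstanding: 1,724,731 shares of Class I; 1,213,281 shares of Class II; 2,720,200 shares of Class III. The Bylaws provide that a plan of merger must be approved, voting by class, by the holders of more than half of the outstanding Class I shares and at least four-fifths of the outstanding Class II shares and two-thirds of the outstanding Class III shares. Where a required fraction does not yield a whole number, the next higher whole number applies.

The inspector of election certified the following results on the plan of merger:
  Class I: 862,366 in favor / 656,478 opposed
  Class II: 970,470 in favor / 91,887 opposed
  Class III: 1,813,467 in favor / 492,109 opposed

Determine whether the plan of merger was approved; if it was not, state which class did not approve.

Not approved — the Class II shares did not give the required vote.

Class I: a majority of 1724731 is 862366; 862,366 required, 862,366 in favor — approved.
Class II: 4/5 of 1213281 = 970624.80, rounded up to 970625; 970,625 required, 970,470 in favor — not approved.
Class III: 2/3 of 2720200 = 1813466.67, rounded up to 1813467; 1,813,467 required, 1,813,467 in favor — approved.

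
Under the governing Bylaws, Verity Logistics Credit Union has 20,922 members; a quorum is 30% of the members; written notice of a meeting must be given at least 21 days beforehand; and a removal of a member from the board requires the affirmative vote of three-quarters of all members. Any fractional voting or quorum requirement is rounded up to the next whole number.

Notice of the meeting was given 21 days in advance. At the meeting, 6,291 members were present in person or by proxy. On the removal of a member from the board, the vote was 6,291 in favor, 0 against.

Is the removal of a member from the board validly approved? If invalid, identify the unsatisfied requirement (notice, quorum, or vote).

Invalid — vote requirement not satisfied.

Notice: 21 days given; 21 required. Satisfied.
Quorum: 30% of 20,922 = 6,276.60, rounded up to 6,277; 6,291 present. Satisfied.
Vote: requires three-fourths of all members (20,922); 3/4 of 20922 = 15691.50, rounded up to 15692, so 15,692 needed; 6,291 in favor. Not satisfied.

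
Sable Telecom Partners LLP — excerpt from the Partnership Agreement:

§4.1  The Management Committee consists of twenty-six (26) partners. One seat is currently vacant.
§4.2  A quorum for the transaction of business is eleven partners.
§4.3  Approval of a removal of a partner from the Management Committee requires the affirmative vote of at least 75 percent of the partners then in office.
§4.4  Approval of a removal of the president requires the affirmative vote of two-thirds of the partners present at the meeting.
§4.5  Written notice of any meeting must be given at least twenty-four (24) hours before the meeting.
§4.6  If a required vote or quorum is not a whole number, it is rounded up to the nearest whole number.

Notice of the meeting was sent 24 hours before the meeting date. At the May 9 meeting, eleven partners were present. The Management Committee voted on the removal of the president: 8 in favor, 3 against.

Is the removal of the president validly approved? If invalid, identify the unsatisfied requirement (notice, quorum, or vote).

Notice: 24 hours given; 24 required (24 ≥ 24). Satisfied.
Quorum: 11 present; quorum is 11. Satisfied.
Vote: the removal of the president requires two-thirds of the partners present (11). 2/3 of 11 = 7.33, rounded up to 8, so 8 affirmative votes are needed; 8 voted in favor. Satisfied.

Valid — all requirements satisfied.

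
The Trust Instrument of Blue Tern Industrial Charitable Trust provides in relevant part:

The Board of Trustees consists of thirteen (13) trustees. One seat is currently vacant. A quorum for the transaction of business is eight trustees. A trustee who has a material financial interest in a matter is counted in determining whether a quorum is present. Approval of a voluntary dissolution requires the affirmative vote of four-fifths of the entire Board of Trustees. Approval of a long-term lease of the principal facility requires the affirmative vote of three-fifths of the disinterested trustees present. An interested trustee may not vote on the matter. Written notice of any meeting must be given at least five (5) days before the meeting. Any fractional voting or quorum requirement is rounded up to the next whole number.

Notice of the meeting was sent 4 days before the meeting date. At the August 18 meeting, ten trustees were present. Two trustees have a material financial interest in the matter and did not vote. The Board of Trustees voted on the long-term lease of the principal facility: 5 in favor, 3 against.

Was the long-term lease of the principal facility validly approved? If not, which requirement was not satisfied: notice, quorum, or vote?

Notice: 4 days given; 5 required (4 < 5). Not satisfied.
Quorum: 10 present (interested trustees count toward quorum); quorum is 8. Satisfied.
Vote: the long-term lease of the principal facility requires three-fifths of the disinterested trustees present (10 − 2 = 8). 3/5 of 8 = 4.80, rounded up to 5, so 5 affirmative votes are needed; 5 voted in favor. Satisfied.

Invalid — notice requirement not satisfied.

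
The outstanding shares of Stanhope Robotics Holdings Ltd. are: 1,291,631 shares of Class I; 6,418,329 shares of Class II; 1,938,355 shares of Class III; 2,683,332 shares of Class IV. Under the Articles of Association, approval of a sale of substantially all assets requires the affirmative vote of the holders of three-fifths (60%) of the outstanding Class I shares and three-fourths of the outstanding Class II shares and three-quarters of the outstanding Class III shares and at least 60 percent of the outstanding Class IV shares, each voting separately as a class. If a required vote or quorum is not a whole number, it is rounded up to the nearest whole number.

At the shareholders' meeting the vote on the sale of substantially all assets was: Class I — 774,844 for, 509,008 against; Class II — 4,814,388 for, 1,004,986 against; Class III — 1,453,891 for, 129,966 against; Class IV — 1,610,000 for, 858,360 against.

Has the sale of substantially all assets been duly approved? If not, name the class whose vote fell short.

Not approved — the Class I shares did not give the required vote.

Class I: 3/5 of 1291631 = 774978.60, rounded up to 774979; 774,979 required, 774,844 in favor — not approved.
Class II: 3/4 of 6418329 = 4813746.75, rounded up to 4813747; 4,813,747 required, 4,814,388 in favor — approved.
Class III: 3/4 of 1938355 = 1453766.25, rounded up to 1453767; 1,453,767 required, 1,453,891 in favor — approved.
Class IV: 3/5 of 2683332 = 1609999.20, rounded up to 1610000; 1,610,000 required, 1,610,000 in favor — approved.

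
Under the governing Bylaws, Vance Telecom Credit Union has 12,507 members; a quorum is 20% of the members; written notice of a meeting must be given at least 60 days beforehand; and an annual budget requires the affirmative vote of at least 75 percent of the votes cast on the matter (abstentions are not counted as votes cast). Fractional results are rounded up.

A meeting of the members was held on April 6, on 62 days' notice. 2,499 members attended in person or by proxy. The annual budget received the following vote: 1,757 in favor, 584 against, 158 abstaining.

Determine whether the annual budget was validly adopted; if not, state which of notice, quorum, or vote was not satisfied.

Invalid — quorum requirement not satisfied.

Notice: 62 days given; 60 required. Satisfied.
Quorum: 20% of 12,507 = 2,501.40, rounded up to 2,502; 2,499 present. Not satisfied.
Vote: requires three-fourths of the votes cast (2,499 − 158 abstaining = 2,341); 3/4 of 2341 = 1755.75, rounded up to 1756, so 1,756 needed; 1,757 in favor. Satisfied.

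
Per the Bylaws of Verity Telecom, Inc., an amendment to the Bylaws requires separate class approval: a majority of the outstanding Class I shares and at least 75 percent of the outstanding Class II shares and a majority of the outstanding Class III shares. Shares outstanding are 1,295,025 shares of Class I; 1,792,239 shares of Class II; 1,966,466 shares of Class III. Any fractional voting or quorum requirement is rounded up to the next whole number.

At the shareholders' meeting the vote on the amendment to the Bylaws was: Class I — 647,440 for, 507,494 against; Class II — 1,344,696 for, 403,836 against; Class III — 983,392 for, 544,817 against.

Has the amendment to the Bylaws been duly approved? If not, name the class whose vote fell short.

Class I: a majority of 1295025 is 647513; 647,513 required, 647,440 in favor — not approved.
Class II: 3/4 of 1792239 = 1344179.25, rounded up to 1344180; 1,344,180 required, 1,344,696 in favor — approved.
Class III: a majority of 1966466 is 983234; 983,234 required, 983,392 in favor — approved.

Not approved — the Class I shares did not give the required vote.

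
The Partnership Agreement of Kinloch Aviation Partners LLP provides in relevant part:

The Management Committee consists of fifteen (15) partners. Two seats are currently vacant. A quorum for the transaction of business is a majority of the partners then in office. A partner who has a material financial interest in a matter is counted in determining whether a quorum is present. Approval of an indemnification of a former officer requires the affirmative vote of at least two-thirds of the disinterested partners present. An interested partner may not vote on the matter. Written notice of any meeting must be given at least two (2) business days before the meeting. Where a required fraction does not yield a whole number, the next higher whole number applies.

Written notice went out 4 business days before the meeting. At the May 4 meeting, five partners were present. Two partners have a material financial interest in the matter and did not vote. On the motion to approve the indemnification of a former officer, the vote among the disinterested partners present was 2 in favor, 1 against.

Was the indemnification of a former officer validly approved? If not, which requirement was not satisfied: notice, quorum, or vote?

Invalid — quorum requirement not satisfied.

Notice: 4 business days given; 2 required (4 ≥ 2). Satisfied.
Quorum: 5 present (interested partners count toward quorum); quorum is 7. Not satisfied.
Vote: the indemnification of a former officer requires two-thirds of the disinterested partners present (5 − 2 = 3). 2/3 of 3 = 2, so 2 affirmative votes are needed; 2 voted in favor. Satisfied. (Moot — without a quorum no business can be validly transacted.)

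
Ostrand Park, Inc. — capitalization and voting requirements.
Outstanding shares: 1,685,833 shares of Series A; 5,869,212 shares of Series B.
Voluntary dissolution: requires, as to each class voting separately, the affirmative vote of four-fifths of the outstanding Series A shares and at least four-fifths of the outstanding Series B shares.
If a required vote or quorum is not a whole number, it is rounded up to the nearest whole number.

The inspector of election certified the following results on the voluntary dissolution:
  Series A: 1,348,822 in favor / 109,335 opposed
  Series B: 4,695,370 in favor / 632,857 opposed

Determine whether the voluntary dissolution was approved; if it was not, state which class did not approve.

Approved — every class gave the required vote.

Series A: 4/5 of 1685833 = 1348666.40, rounded up to 1348667; 1,348,667 required, 1,348,822 in favor — approved.
Series B: 4/5 of 5869212 = 4695369.60, rounded up to 4695370; 4,695,370 required, 4,695,370 in favor — approved.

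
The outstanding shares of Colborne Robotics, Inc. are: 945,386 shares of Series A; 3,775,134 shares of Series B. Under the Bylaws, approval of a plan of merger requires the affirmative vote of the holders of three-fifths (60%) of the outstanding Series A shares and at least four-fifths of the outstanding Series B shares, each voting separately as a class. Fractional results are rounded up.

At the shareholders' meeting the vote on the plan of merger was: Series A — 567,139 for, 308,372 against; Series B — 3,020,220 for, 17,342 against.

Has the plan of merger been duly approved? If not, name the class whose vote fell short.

Not approved — the Series A shares did not give the required vote.

Series A: 3/5 of 945386 = 567231.60, rounded up to 567232; 567,232 required, 567,139 in favor — not approved.
Series B: 4/5 of 3775134 = 3020107.20, rounded up to 3020108; 3,020,108 required, 3,020,220 in favor — approved.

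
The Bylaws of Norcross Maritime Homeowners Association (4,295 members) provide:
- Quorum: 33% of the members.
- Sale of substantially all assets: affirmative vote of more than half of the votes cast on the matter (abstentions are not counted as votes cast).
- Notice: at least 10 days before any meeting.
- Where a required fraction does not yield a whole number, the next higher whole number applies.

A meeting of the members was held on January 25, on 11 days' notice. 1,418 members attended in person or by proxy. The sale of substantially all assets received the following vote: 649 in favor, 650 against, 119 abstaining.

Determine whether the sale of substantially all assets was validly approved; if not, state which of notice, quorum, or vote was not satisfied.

Notice: 11 days given; 10 required. Satisfied.
Quorum: 33% of 4,295 = 1,417.35, rounded up to 1,418; 1,418 present. Satisfied.
Vote: requires a majority of the votes cast (1,418 − 119 abstaining = 1,299); a majority of 1299 is 650, so 650 needed; 649 in favor. Not satisfied.

Invalid — vote requirement not satisfied.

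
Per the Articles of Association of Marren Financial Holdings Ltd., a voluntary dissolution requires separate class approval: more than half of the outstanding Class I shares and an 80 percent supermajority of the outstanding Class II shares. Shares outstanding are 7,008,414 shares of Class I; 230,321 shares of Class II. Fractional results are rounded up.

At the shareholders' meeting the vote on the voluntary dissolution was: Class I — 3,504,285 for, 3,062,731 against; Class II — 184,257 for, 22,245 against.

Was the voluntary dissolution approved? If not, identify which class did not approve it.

Class I: a majority of 7008414 is 3504208; 3,504,208 required, 3,504,285 in favor — approved.
Class II: 4/5 of 230321 = 184256.80, rounded up to 184257; 184,257 required, 184,257 in favor — approved.

Approved — every class gave the required vote.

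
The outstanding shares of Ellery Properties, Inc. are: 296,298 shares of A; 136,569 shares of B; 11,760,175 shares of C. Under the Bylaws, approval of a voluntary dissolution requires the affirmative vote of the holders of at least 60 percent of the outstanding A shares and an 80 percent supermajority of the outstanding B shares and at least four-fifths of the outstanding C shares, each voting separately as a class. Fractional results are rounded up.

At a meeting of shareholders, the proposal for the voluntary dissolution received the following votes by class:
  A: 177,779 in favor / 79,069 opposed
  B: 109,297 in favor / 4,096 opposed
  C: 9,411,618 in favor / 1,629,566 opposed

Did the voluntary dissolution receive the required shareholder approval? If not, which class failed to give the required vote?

A: 3/5 of 296298 = 177778.80, rounded up to 177779; 177,779 required, 177,779 in favor — approved.
B: 4/5 of 136569 = 109255.20, rounded up to 109256; 109,256 required, 109,297 in favor — approved.
C: 4/5 of 11760175 = 9408140; 9,408,140 required, 9,411,618 in favor — approved.

Approved — every class gave the required vote.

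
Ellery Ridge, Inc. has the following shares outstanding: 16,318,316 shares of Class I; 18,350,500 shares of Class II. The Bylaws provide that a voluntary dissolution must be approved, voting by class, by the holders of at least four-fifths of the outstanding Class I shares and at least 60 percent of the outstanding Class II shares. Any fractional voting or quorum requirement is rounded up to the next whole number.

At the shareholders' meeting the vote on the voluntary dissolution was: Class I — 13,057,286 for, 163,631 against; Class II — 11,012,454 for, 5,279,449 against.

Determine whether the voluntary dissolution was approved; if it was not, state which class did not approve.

Approved — every class gave the required vote.

Class I: 4/5 of 16318316 = 13054652.80, rounded up to 13054653; 13,054,653 required, 13,057,286 in favor — approved.
Class II: 3/5 of 18350500 = 11010300; 11,010,300 required, 11,012,454 in favor — approved.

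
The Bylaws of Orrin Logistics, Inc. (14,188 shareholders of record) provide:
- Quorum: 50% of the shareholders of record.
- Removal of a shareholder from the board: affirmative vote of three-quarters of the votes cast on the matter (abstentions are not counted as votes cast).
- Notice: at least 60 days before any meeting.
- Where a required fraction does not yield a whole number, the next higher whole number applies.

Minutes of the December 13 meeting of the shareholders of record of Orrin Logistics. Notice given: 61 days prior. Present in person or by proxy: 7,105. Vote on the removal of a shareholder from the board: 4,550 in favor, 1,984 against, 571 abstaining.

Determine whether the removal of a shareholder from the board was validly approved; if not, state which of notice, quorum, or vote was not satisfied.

Invalid — vote requirement not satisfied.

Notice: 61 days given; 60 required. Satisfied.
Quorum: 50% of 14,188 = 7,094; 7,105 present. Satisfied.
Vote: requires three-fourths of the votes cast (7,105 − 571 abstaining = 6,534); 3/4 of 6534 = 4900.50, rounded up to 4901, so 4,901 needed; 4,550 in favor. Not satisfied.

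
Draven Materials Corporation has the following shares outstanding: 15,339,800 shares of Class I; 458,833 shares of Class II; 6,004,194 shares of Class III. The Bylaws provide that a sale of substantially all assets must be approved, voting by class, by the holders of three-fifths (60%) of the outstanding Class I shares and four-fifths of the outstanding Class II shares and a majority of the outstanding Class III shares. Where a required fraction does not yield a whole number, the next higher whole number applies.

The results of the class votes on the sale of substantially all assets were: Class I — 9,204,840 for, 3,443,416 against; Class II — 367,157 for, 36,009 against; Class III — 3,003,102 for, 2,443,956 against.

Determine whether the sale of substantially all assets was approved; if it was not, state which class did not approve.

Class I: 3/5 of 15339800 = 9203880; 9,203,880 required, 9,204,840 in favor — approved.
Class II: 4/5 of 458833 = 367066.40, rounded up to 367067; 367,067 required, 367,157 in favor — approved.
Class III: a majority of 6004194 is 3002098; 3,002,098 required, 3,003,102 in favor — approved.

Approved — every class gave the required vote.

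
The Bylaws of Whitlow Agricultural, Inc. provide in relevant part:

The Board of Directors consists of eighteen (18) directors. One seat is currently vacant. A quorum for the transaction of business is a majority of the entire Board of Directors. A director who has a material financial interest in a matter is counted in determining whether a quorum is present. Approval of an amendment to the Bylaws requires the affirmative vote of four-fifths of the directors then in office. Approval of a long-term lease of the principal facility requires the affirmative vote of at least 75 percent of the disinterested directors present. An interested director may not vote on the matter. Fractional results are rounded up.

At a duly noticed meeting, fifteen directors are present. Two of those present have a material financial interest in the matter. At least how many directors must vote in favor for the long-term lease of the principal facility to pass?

The long-term lease of the principal facility requires three-fourths of the disinterested directors present (15 − 2 = 13).
3/4 of 13 = 9.75, rounded up to 10.

10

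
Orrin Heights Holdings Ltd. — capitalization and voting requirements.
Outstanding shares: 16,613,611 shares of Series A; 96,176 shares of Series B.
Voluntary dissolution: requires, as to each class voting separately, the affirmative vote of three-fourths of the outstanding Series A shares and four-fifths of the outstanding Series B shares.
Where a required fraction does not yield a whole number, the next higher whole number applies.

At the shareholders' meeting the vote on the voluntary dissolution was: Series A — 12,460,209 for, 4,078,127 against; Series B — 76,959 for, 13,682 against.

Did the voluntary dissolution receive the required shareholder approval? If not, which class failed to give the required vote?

Series A: 3/4 of 16613611 = 12460208.25, rounded up to 12460209; 12,460,209 required, 12,460,209 in favor — approved.
Series B: 4/5 of 96176 = 76940.80, rounded up to 76941; 76,941 required, 76,959 in favor — approved.

Approved — every class gave the required vote.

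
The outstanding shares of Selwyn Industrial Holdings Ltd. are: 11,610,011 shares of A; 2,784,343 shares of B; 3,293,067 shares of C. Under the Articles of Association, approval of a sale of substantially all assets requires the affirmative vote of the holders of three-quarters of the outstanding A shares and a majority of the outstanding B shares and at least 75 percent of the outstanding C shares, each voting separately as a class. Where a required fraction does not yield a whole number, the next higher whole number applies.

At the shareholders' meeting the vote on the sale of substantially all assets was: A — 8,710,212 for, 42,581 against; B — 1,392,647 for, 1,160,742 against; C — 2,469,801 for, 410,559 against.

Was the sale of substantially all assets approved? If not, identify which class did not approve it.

Approved — every class gave the required vote.

A: 3/4 of 11610011 = 8707508.25, rounded up to 8707509; 8,707,509 required, 8,710,212 in favor — approved.
B: a majority of 2784343 is 1392172; 1,392,172 required, 1,392,647 in favor — approved.
C: 3/4 of 3293067 = 2469800.25, rounded up to 2469801; 2,469,801 required, 2,469,801 in favor — approved.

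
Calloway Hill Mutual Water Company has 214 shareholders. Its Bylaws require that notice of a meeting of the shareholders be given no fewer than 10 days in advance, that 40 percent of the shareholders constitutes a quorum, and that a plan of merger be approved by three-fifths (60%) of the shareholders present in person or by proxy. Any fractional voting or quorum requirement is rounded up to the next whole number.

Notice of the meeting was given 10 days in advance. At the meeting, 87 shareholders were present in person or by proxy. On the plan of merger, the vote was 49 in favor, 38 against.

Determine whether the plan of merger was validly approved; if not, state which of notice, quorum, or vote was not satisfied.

Notice: 10 days given; 10 required. Satisfied.
Quorum: 40% of 214 = 85.60, rounded up to 86; 87 present. Satisfied.
Vote: requires three-fifths of those present (87); 3/5 of 87 = 52.20, rounded up to 53, so 53 needed; 49 in favor. Not satisfied.

Invalid — vote requirement not satisfied.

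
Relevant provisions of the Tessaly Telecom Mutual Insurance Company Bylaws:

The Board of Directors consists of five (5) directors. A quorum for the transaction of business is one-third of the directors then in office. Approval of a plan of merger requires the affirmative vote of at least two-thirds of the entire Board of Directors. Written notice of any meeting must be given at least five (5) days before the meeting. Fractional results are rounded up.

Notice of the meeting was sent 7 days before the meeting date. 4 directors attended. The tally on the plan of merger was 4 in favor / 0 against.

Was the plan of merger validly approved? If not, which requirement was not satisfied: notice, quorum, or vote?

Notice: 7 days given; 5 required (7 ≥ 5). Satisfied.
Quorum: 4 present; quorum is 2. Satisfied.
Vote: the plan of merger requires two-thirds of the entire Board of Directors (5). 2/3 of 5 = 3.33, rounded up to 4, so 4 affirmative votes are needed; 4 voted in favor. Satisfied.

Valid — all requirements satisfied.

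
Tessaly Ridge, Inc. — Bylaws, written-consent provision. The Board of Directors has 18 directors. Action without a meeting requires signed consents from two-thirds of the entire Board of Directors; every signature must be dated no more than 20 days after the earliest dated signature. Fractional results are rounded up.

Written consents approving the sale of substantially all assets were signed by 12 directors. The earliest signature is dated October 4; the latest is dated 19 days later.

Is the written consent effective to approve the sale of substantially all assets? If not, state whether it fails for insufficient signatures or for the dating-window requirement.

Effective — both the signature and dating-window requirements are satisfied.

Signatures required: two-thirds of 18 — 2/3 of 18 = 12, so 12 needed; 12 signed. Sufficient.
Dating window: the latest signature is 19 days after the earliest; the limit is 20 days. Within the window.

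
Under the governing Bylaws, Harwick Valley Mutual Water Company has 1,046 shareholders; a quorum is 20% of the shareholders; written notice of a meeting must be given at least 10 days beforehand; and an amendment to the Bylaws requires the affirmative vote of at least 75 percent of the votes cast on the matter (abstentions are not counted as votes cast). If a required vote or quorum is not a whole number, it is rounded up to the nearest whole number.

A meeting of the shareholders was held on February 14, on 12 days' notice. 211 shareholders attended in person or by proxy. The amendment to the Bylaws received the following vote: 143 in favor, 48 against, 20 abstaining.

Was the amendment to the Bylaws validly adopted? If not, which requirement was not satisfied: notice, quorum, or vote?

Invalid — vote requirement not satisfied.

Notice: 12 days given; 10 required. Satisfied.
Quorum: 20% of 1,046 = 209.20, rounded up to 210; 211 present. Satisfied.
Vote: requires three-fourths of the votes cast (211 − 20 abstaining = 191); 3/4 of 191 = 143.25, rounded up to 144, so 144 needed; 143 in favor. Not satisfied.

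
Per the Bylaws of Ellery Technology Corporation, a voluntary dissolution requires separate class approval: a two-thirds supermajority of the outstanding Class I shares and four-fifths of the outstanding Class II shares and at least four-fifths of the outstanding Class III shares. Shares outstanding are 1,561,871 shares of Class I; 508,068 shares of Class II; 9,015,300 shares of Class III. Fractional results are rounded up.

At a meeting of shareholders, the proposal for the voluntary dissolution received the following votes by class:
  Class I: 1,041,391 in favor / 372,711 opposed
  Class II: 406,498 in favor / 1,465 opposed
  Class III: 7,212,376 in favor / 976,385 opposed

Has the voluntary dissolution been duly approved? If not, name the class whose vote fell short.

Class I: 2/3 of 1561871 = 1041247.33, rounded up to 1041248; 1,041,248 required, 1,041,391 in favor — approved.
Class II: 4/5 of 508068 = 406454.40, rounded up to 406455; 406,455 required, 406,498 in favor — approved.
Class III: 4/5 of 9015300 = 7212240; 7,212,240 required, 7,212,376 in favor — approved.

Approved — every class gave the required vote.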